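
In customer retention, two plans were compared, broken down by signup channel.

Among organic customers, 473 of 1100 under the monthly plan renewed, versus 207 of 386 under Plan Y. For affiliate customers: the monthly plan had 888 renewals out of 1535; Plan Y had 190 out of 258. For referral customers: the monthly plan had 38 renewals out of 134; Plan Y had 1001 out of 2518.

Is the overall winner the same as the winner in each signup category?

Organic: the monthly plan 473/1100 = 43.0%, Plan Y 207/386 = 53.6% → Plan Y
Affiliate: the monthly plan 888/1535 = 57.9%, Plan Y 190/258 = 73.6% → Plan Y
Referral: the monthly plan 38/134 = 28.4%, Plan Y 1001/2518 = 39.8% → Plan Y
Overall: the monthly plan 1399/2769 = 50.5%, Plan Y 1398/3162 = 44.2% → the monthly plan
Plan Y wins each signup group but the monthly plan wins overall — the comparison reverses. Plan Y's customers skew toward referral, which has a lower base rate.

No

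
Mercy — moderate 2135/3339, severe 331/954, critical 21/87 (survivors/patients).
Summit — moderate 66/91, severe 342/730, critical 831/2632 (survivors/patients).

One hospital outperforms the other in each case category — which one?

Moderate: Mercy 2135/3339 = 63.9%, Summit 66/91 = 72.5% → Summit
Severe: Mercy 331/954 = 34.7%, Summit 342/730 = 46.8% → Summit
Critical: Mercy 21/87 = 24.1%, Summit 831/2632 = 31.6% → Summit
Summit has the higher rate in all 3 groups.

Summit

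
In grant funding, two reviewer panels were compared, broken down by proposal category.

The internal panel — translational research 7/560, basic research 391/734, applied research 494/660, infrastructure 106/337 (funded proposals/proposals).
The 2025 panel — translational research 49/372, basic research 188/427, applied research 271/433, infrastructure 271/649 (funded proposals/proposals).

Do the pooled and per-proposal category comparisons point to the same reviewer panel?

No

Translational research: the internal panel 7/560 = 1.2%, the 2025 panel 49/372 = 13.2% → the 2025 panel
Basic research: the internal panel 391/734 = 53.3%, the 2025 panel 188/427 = 44.0% → the internal panel
Applied research: the internal panel 494/660 = 74.8%, the 2025 panel 271/433 = 62.6% → the internal panel
Infrastructure: the internal panel 106/337 = 31.5%, the 2025 panel 271/649 = 41.8% → the 2025 panel
Overall: the internal panel 998/2291 = 43.6%, the 2025 panel 779/1881 = 41.4% → the internal panel
Neither sweeps: the internal panel wins 2 of 4 groups, the 2025 panel wins 2. The internal panel wins overall but not every group — no Simpson reversal.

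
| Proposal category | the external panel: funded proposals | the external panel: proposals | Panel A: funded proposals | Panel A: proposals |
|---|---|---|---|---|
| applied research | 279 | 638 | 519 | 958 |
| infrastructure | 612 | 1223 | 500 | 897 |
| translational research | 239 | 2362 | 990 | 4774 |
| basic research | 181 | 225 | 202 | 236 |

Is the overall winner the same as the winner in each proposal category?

Yes

Applied research: the external panel 279/638 = 43.7%, Panel A 519/958 = 54.2% → Panel A
Infrastructure: the external panel 612/1223 = 50.0%, Panel A 500/897 = 55.7% → Panel A
Translational research: the external panel 239/2362 = 10.1%, Panel A 990/4774 = 20.7% → Panel A
Basic research: the external panel 181/225 = 80.4%, Panel A 202/236 = 85.6% → Panel A
Overall: the external panel 1311/4448 = 29.5%, Panel A 2211/6865 = 32.2% → Panel A
Panel A wins overall and in every proposal group — no reversal.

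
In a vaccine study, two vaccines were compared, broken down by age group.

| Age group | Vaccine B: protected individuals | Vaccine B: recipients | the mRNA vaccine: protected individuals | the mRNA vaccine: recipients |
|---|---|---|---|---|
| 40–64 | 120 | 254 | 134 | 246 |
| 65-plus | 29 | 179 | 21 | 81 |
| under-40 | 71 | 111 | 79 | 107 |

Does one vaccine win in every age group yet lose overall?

No

40–64: Vaccine B 120/254 = 47.2%, the mRNA vaccine 134/246 = 54.5% → the mRNA vaccine
65-plus: Vaccine B 29/179 = 16.2%, the mRNA vaccine 21/81 = 25.9% → the mRNA vaccine
Under-40: Vaccine B 71/111 = 64.0%, the mRNA vaccine 79/107 = 73.8% → the mRNA vaccine
Overall: Vaccine B 220/544 = 40.4%, the mRNA vaccine 234/434 = 53.9% → the mRNA vaccine
The mRNA vaccine wins overall and in every age group — no reversal.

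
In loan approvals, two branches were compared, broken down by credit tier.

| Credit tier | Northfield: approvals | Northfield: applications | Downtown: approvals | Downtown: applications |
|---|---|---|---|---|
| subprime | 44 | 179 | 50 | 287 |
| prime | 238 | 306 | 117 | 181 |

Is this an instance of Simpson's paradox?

Subprime: Northfield 44/179 = 24.6%, Downtown 50/287 = 17.4% → Northfield
Prime: Northfield 238/306 = 77.8%, Downtown 117/181 = 64.6% → Northfield
Overall: Northfield 282/485 = 58.1%, Downtown 167/468 = 35.7% → Northfield
Northfield wins overall and in every credit group — no reversal.

No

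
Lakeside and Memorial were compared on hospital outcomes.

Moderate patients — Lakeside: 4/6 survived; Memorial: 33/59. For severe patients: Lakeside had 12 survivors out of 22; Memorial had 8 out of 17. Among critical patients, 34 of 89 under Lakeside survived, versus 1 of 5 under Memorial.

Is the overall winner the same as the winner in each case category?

No

Moderate: Lakeside 4/6 = 66.7%, Memorial 33/59 = 55.9% → Lakeside
Severe: Lakeside 12/22 = 54.5%, Memorial 8/17 = 47.1% → Lakeside
Critical: Lakeside 34/89 = 38.2%, Memorial 1/5 = 20.0% → Lakeside
Overall: Lakeside 50/117 = 42.7%, Memorial 42/81 = 51.9% → Memorial
Lakeside wins each case group but Memorial wins overall — the comparison reverses. Lakeside's patients skew toward critical, which has a lower base rate.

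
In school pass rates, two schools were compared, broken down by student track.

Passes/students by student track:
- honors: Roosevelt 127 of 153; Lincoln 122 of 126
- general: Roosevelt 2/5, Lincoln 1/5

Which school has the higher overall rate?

Lincoln

Honors: Roosevelt 127/153 = 83.0%, Lincoln 122/126 = 96.8% → Lincoln
General: Roosevelt 2/5 = 40.0%, Lincoln 1/5 = 20.0% → Roosevelt
Overall: Roosevelt 129/158 = 81.6%, Lincoln 123/131 = 93.9% → Lincoln
(Neither sweeps every student group, but Lincoln has the higher pooled rate.)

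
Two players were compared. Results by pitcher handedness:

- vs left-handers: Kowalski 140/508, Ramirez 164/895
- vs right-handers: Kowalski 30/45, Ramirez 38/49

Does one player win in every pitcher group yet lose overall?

No

Vs left-handers: Kowalski 140/508 = 27.6%, Ramirez 164/895 = 18.3% → Kowalski
Vs right-handers: Kowalski 30/45 = 66.7%, Ramirez 38/49 = 77.6% → Ramirez
Overall: Kowalski 170/553 = 30.7%, Ramirez 202/944 = 21.4% → Kowalski
Neither sweeps: Kowalski wins 1 of 2 groups, Ramirez wins 1. Kowalski wins overall but not every group — no Simpson reversal.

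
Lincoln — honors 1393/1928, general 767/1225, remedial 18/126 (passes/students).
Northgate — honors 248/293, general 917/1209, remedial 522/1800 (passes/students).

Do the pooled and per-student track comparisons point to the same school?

No

Honors: Lincoln 1393/1928 = 72.3%, Northgate 248/293 = 84.6% → Northgate
General: Lincoln 767/1225 = 62.6%, Northgate 917/1209 = 75.8% → Northgate
Remedial: Lincoln 18/126 = 14.3%, Northgate 522/1800 = 29.0% → Northgate
Overall: Lincoln 2178/3279 = 66.4%, Northgate 1687/3302 = 51.1% → Lincoln
Northgate wins each student group but Lincoln wins overall — the comparison reverses. Northgate's students skew toward remedial, which has a lower base rate.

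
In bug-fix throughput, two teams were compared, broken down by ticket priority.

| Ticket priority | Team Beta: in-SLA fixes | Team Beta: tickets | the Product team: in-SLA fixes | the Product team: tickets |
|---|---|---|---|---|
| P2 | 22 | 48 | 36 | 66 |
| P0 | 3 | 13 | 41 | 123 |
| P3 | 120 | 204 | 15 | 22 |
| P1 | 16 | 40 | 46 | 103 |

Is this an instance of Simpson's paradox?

P2: Team Beta 22/48 = 45.8%, the Product team 36/66 = 54.5% → the Product team
P0: Team Beta 3/13 = 23.1%, the Product team 41/123 = 33.3% → the Product team
P3: Team Beta 120/204 = 58.8%, the Product team 15/22 = 68.2% → the Product team
P1: Team Beta 16/40 = 40.0%, the Product team 46/103 = 44.7% → the Product team
Overall: Team Beta 161/305 = 52.8%, the Product team 138/314 = 43.9% → Team Beta
The Product team wins each ticket group but Team Beta wins overall — the comparison reverses. The Product team's tickets skew toward P0, which has a lower base rate.

Yes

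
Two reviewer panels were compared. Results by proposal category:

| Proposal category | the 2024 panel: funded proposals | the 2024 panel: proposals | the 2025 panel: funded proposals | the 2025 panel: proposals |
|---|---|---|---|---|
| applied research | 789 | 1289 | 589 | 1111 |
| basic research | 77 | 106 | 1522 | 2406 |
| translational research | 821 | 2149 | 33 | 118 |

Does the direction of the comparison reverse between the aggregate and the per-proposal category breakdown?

Applied research: the 2024 panel 789/1289 = 61.2%, the 2025 panel 589/1111 = 53.0% → the 2024 panel
Basic research: the 2024 panel 77/106 = 72.6%, the 2025 panel 1522/2406 = 63.3% → the 2024 panel
Translational research: the 2024 panel 821/2149 = 38.2%, the 2025 panel 33/118 = 28.0% → the 2024 panel
Overall: the 2024 panel 1687/3544 = 47.6%, the 2025 panel 2144/3635 = 59.0% → the 2025 panel
The 2024 panel wins each proposal group but the 2025 panel wins overall — the comparison reverses. The 2024 panel's proposals skew toward translational research, which has a lower base rate.

Yes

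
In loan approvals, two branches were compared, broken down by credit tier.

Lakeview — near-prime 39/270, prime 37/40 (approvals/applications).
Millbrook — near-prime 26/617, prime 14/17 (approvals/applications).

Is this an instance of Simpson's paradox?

No

Near-prime: Lakeview 39/270 = 14.4%, Millbrook 26/617 = 4.2% → Lakeview
Prime: Lakeview 37/40 = 92.5%, Millbrook 14/17 = 82.4% → Lakeview
Overall: Lakeview 76/310 = 24.5%, Millbrook 40/634 = 6.3% → Lakeview
Lakeview wins overall and in every credit group — no reversal.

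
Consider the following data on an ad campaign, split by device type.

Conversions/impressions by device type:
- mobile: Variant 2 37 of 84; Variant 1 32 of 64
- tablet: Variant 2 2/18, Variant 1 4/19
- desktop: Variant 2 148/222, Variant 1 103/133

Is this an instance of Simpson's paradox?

No

Mobile: Variant 2 37/84 = 44.0%, Variant 1 32/64 = 50.0% → Variant 1
Tablet: Variant 2 2/18 = 11.1%, Variant 1 4/19 = 21.1% → Variant 1
Desktop: Variant 2 148/222 = 66.7%, Variant 1 103/133 = 77.4% → Variant 1
Overall: Variant 2 187/324 = 57.7%, Variant 1 139/216 = 64.4% → Variant 1
Variant 1 wins overall and in every device group — no reversal.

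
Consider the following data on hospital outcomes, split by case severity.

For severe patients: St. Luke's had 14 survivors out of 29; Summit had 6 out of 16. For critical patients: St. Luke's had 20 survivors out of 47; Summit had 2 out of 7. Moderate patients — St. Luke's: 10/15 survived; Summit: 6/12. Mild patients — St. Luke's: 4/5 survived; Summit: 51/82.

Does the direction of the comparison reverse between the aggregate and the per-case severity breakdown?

Severe: St. Luke's 14/29 = 48.3%, Summit 6/16 = 37.5% → St. Luke's
Critical: St. Luke's 20/47 = 42.6%, Summit 2/7 = 28.6% → St. Luke's
Moderate: St. Luke's 10/15 = 66.7%, Summit 6/12 = 50.0% → St. Luke's
Mild: St. Luke's 4/5 = 80.0%, Summit 51/82 = 62.2% → St. Luke's
Overall: St. Luke's 48/96 = 50.0%, Summit 65/117 = 55.6% → Summit
St. Luke's wins each case group but Summit wins overall — the comparison reverses. St. Luke's's patients skew toward critical, which has a lower base rate.

Yes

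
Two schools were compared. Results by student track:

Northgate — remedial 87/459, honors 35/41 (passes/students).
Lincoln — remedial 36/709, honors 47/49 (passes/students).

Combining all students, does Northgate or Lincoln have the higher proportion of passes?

Northgate

Remedial: Northgate 87/459 = 19.0%, Lincoln 36/709 = 5.1% → Northgate
Honors: Northgate 35/41 = 85.4%, Lincoln 47/49 = 95.9% → Lincoln
Overall: Northgate 122/500 = 24.4%, Lincoln 83/758 = 10.9% → Northgate
(Neither sweeps every student group, but Northgate has the higher pooled rate.)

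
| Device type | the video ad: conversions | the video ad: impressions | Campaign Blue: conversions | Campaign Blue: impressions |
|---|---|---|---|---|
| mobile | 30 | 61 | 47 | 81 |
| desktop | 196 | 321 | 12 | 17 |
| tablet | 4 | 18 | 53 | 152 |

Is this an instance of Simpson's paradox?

Mobile: the video ad 30/61 = 49.2%, Campaign Blue 47/81 = 58.0% → Campaign Blue
Desktop: the video ad 196/321 = 61.1%, Campaign Blue 12/17 = 70.6% → Campaign Blue
Tablet: the video ad 4/18 = 22.2%, Campaign Blue 53/152 = 34.9% → Campaign Blue
Overall: the video ad 230/400 = 57.5%, Campaign Blue 112/250 = 44.8% → the video ad
Campaign Blue wins each device group but the video ad wins overall — the comparison reverses. Campaign Blue's impressions skew toward tablet, which has a lower base rate.

Yes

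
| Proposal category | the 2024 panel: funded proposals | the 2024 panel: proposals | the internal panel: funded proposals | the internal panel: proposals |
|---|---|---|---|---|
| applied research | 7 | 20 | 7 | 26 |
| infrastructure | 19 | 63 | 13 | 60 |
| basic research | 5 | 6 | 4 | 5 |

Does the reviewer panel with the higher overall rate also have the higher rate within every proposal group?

Yes

Applied research: the 2024 panel 7/20 = 35.0%, the internal panel 7/26 = 26.9% → the 2024 panel
Infrastructure: the 2024 panel 19/63 = 30.2%, the internal panel 13/60 = 21.7% → the 2024 panel
Basic research: the 2024 panel 5/6 = 83.3%, the internal panel 4/5 = 80.0% → the 2024 panel
Overall: the 2024 panel 31/89 = 34.8%, the internal panel 24/91 = 26.4% → the 2024 panel
The 2024 panel wins overall and in every proposal group — no reversal.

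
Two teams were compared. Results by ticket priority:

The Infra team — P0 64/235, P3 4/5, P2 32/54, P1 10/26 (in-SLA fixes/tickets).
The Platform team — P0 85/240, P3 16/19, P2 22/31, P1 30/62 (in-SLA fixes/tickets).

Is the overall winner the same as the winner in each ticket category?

P0: the Infra team 64/235 = 27.2%, the Platform team 85/240 = 35.4% → the Platform team
P3: the Infra team 4/5 = 80.0%, the Platform team 16/19 = 84.2% → the Platform team
P2: the Infra team 32/54 = 59.3%, the Platform team 22/31 = 71.0% → the Platform team
P1: the Infra team 10/26 = 38.5%, the Platform team 30/62 = 48.4% → the Platform team
Overall: the Infra team 110/320 = 34.4%, the Platform team 153/352 = 43.5% → the Platform team
The Platform team wins overall and in every ticket group — no reversal.

Yes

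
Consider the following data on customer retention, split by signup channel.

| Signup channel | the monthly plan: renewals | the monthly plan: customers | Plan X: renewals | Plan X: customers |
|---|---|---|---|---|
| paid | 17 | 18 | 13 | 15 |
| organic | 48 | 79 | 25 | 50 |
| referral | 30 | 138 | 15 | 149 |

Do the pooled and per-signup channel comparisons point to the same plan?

Paid: the monthly plan 17/18 = 94.4%, Plan X 13/15 = 86.7% → the monthly plan
Organic: the monthly plan 48/79 = 60.8%, Plan X 25/50 = 50.0% → the monthly plan
Referral: the monthly plan 30/138 = 21.7%, Plan X 15/149 = 10.1% → the monthly plan
Overall: the monthly plan 95/235 = 40.4%, Plan X 53/214 = 24.8% → the monthly plan
The monthly plan wins overall and in every signup group — no reversal.

Yes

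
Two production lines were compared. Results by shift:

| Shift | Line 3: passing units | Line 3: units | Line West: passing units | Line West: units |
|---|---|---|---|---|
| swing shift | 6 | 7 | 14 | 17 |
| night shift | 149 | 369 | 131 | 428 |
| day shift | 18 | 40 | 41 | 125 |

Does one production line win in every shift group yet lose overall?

Swing shift: Line 3 6/7 = 85.7%, Line West 14/17 = 82.4% → Line 3
Night shift: Line 3 149/369 = 40.4%, Line West 131/428 = 30.6% → Line 3
Day shift: Line 3 18/40 = 45.0%, Line West 41/125 = 32.8% → Line 3
Overall: Line 3 173/416 = 41.6%, Line West 186/570 = 32.6% → Line 3
Line 3 wins overall and in every shift group — no reversal.

No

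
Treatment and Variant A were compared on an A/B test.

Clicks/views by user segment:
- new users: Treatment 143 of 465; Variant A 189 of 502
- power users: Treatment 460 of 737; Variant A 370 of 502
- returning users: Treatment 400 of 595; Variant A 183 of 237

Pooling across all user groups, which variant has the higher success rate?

New users: Treatment 143/465 = 30.8%, Variant A 189/502 = 37.6% → Variant A
Power users: Treatment 460/737 = 62.4%, Variant A 370/502 = 73.7% → Variant A
Returning users: Treatment 400/595 = 67.2%, Variant A 183/237 = 77.2% → Variant A
Overall: Treatment 1003/1797 = 55.8%, Variant A 742/1241 = 59.8% → Variant A

Variant A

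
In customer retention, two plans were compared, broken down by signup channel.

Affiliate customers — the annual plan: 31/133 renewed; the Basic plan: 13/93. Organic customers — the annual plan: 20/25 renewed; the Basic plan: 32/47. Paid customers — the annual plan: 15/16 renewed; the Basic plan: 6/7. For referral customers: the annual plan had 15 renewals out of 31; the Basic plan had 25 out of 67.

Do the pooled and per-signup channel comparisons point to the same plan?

Affiliate: the annual plan 31/133 = 23.3%, the Basic plan 13/93 = 14.0% → the annual plan
Organic: the annual plan 20/25 = 80.0%, the Basic plan 32/47 = 68.1% → the annual plan
Paid: the annual plan 15/16 = 93.8%, the Basic plan 6/7 = 85.7% → the annual plan
Referral: the annual plan 15/31 = 48.4%, the Basic plan 25/67 = 37.3% → the annual plan
Overall: the annual plan 81/205 = 39.5%, the Basic plan 76/214 = 35.5% → the annual plan
The annual plan wins overall and in every signup group — no reversal.

Yes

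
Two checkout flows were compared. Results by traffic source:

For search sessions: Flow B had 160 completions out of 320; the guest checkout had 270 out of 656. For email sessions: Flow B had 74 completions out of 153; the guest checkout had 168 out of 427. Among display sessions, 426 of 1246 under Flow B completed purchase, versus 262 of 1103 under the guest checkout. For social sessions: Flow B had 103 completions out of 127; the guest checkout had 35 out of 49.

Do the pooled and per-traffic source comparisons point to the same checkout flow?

Yes

Search: Flow B 160/320 = 50.0%, the guest checkout 270/656 = 41.2% → Flow B
Email: Flow B 74/153 = 48.4%, the guest checkout 168/427 = 39.3% → Flow B
Display: Flow B 426/1246 = 34.2%, the guest checkout 262/1103 = 23.8% → Flow B
Social: Flow B 103/127 = 81.1%, the guest checkout 35/49 = 71.4% → Flow B
Overall: Flow B 763/1846 = 41.3%, the guest checkout 735/2235 = 32.9% → Flow B
Flow B wins overall and in every traffic group — no reversal.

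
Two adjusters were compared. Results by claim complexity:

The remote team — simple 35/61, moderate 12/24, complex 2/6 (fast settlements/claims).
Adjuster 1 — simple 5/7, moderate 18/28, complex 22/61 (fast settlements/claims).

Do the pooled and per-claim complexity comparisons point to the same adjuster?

Simple: the remote team 35/61 = 57.4%, Adjuster 1 5/7 = 71.4% → Adjuster 1
Moderate: the remote team 12/24 = 50.0%, Adjuster 1 18/28 = 64.3% → Adjuster 1
Complex: the remote team 2/6 = 33.3%, Adjuster 1 22/61 = 36.1% → Adjuster 1
Overall: the remote team 49/91 = 53.8%, Adjuster 1 45/96 = 46.9% → the remote team
Adjuster 1 wins each claim group but the remote team wins overall — the comparison reverses. Adjuster 1's claims skew toward complex, which has a lower base rate.

No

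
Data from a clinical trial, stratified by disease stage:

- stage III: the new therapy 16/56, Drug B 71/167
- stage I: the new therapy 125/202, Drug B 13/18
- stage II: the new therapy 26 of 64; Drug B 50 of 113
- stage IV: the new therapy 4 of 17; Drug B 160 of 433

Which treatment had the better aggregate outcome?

the new therapy

Stage III: the new therapy 16/56 = 28.6%, Drug B 71/167 = 42.5% → Drug B
Stage I: the new therapy 125/202 = 61.9%, Drug B 13/18 = 72.2% → Drug B
Stage II: the new therapy 26/64 = 40.6%, Drug B 50/113 = 44.2% → Drug B
Stage IV: the new therapy 4/17 = 23.5%, Drug B 160/433 = 37.0% → Drug B
Overall: the new therapy 171/339 = 50.4%, Drug B 294/731 = 40.2% → the new therapy
(Drug B wins every disease group but the new therapy wins overall — Drug B's patients skew toward the low-rate stage IV group.)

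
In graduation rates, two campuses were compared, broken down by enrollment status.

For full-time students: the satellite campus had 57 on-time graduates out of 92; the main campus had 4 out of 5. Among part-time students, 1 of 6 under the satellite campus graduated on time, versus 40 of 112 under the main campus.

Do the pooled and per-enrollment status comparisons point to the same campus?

Full-time: the satellite campus 57/92 = 62.0%, the main campus 4/5 = 80.0% → the main campus
Part-time: the satellite campus 1/6 = 16.7%, the main campus 40/112 = 35.7% → the main campus
Overall: the satellite campus 58/98 = 59.2%, the main campus 44/117 = 37.6% → the satellite campus
The main campus wins each enrollment group but the satellite campus wins overall — the comparison reverses. The main campus's students skew toward part-time, which has a lower base rate.

No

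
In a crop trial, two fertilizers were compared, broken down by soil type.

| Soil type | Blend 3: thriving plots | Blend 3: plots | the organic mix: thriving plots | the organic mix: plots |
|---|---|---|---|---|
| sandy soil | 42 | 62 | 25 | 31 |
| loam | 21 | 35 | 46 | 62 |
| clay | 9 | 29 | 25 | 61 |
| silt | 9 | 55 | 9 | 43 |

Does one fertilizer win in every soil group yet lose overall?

Sandy soil: Blend 3 42/62 = 67.7%, the organic mix 25/31 = 80.6% → the organic mix
Loam: Blend 3 21/35 = 60.0%, the organic mix 46/62 = 74.2% → the organic mix
Clay: Blend 3 9/29 = 31.0%, the organic mix 25/61 = 41.0% → the organic mix
Silt: Blend 3 9/55 = 16.4%, the organic mix 9/43 = 20.9% → the organic mix
Overall: Blend 3 81/181 = 44.8%, the organic mix 105/197 = 53.3% → the organic mix
The organic mix wins overall and in every soil group — no reversal.

No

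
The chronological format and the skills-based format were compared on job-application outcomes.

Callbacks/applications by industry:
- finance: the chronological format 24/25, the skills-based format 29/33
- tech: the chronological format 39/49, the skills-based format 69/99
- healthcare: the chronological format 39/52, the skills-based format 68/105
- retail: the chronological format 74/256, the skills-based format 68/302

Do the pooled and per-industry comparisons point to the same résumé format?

Finance: the chronological format 24/25 = 96.0%, the skills-based format 29/33 = 87.9% → the chronological format
Tech: the chronological format 39/49 = 79.6%, the skills-based format 69/99 = 69.7% → the chronological format
Healthcare: the chronological format 39/52 = 75.0%, the skills-based format 68/105 = 64.8% → the chronological format
Retail: the chronological format 74/256 = 28.9%, the skills-based format 68/302 = 22.5% → the chronological format
Overall: the chronological format 176/382 = 46.1%, the skills-based format 234/539 = 43.4% → the chronological format
The chronological format wins overall and in every industry group — no reversal.

Yes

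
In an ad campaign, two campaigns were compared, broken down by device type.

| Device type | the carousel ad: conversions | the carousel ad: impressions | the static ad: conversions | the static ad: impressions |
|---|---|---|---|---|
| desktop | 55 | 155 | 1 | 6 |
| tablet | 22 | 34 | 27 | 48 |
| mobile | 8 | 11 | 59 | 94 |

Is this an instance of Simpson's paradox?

Yes

Desktop: the carousel ad 55/155 = 35.5%, the static ad 1/6 = 16.7% → the carousel ad
Tablet: the carousel ad 22/34 = 64.7%, the static ad 27/48 = 56.2% → the carousel ad
Mobile: the carousel ad 8/11 = 72.7%, the static ad 59/94 = 62.8% → the carousel ad
Overall: the carousel ad 85/200 = 42.5%, the static ad 87/148 = 58.8% → the static ad
The carousel ad wins each device group but the static ad wins overall — the comparison reverses. The carousel ad's impressions skew toward desktop, which has a lower base rate.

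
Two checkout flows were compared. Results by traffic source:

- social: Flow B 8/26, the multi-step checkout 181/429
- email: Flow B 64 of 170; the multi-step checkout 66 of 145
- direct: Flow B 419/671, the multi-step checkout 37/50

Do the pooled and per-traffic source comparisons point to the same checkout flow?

No

Social: Flow B 8/26 = 30.8%, the multi-step checkout 181/429 = 42.2% → the multi-step checkout
Email: Flow B 64/170 = 37.6%, the multi-step checkout 66/145 = 45.5% → the multi-step checkout
Direct: Flow B 419/671 = 62.4%, the multi-step checkout 37/50 = 74.0% → the multi-step checkout
Overall: Flow B 491/867 = 56.6%, the multi-step checkout 284/624 = 45.5% → Flow B
The multi-step checkout wins each traffic group but Flow B wins overall — the comparison reverses. The multi-step checkout's sessions skew toward social, which has a lower base rate.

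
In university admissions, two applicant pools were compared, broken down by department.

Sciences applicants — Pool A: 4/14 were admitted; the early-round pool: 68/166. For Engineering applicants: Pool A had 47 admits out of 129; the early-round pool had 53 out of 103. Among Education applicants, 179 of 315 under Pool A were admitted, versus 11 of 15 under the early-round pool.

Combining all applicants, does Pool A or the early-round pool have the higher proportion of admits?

Sciences: Pool A 4/14 = 28.6%, the early-round pool 68/166 = 41.0% → the early-round pool
Engineering: Pool A 47/129 = 36.4%, the early-round pool 53/103 = 51.5% → the early-round pool
Education: Pool A 179/315 = 56.8%, the early-round pool 11/15 = 73.3% → the early-round pool
Overall: Pool A 230/458 = 50.2%, the early-round pool 132/284 = 46.5% → Pool A
(The early-round pool wins every department group but Pool A wins overall — the early-round pool's applicants skew toward the low-rate Sciences group.)

Pool A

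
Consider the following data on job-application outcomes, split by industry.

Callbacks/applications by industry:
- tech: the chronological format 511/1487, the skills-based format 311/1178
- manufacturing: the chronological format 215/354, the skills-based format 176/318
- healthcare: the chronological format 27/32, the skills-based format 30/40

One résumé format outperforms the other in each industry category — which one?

the chronological format

Tech: the chronological format 511/1487 = 34.4%, the skills-based format 311/1178 = 26.4% → the chronological format
Manufacturing: the chronological format 215/354 = 60.7%, the skills-based format 176/318 = 55.3% → the chronological format
Healthcare: the chronological format 27/32 = 84.4%, the skills-based format 30/40 = 75.0% → the chronological format
The chronological format has the higher rate in all 3 groups.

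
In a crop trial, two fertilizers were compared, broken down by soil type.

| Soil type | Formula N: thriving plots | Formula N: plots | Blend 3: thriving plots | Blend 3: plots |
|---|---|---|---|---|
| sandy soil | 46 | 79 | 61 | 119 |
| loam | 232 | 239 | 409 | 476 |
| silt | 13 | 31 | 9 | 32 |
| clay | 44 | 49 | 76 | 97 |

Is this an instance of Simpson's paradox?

No

Sandy soil: Formula N 46/79 = 58.2%, Blend 3 61/119 = 51.3% → Formula N
Loam: Formula N 232/239 = 97.1%, Blend 3 409/476 = 85.9% → Formula N
Silt: Formula N 13/31 = 41.9%, Blend 3 9/32 = 28.1% → Formula N
Clay: Formula N 44/49 = 89.8%, Blend 3 76/97 = 78.4% → Formula N
Overall: Formula N 335/398 = 84.2%, Blend 3 555/724 = 76.7% → Formula N
Formula N wins overall and in every soil group — no reversal.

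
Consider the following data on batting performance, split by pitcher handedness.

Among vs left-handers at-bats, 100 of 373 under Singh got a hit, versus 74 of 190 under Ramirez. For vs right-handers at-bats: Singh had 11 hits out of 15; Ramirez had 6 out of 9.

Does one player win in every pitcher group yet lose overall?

No

Vs left-handers: Singh 100/373 = 26.8%, Ramirez 74/190 = 38.9% → Ramirez
Vs right-handers: Singh 11/15 = 73.3%, Ramirez 6/9 = 66.7% → Singh
Overall: Singh 111/388 = 28.6%, Ramirez 80/199 = 40.2% → Ramirez
Neither sweeps: Singh wins 1 of 2 groups, Ramirez wins 1. Ramirez wins overall but not every group — no Simpson reversal.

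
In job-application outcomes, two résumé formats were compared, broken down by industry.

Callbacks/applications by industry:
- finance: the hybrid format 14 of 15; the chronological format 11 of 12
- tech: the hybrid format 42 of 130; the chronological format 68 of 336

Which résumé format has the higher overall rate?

Finance: the hybrid format 14/15 = 93.3%, the chronological format 11/12 = 91.7% → the hybrid format
Tech: the hybrid format 42/130 = 32.3%, the chronological format 68/336 = 20.2% → the hybrid format
Overall: the hybrid format 56/145 = 38.6%, the chronological format 79/348 = 22.7% → the hybrid format

the hybrid format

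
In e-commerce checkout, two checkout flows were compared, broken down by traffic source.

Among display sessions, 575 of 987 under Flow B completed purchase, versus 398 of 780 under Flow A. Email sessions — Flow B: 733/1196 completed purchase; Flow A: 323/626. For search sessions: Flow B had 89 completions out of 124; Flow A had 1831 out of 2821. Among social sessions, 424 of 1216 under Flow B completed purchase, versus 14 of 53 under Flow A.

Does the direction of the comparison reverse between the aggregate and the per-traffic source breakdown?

Yes

Display: Flow B 575/987 = 58.3%, Flow A 398/780 = 51.0% → Flow B
Email: Flow B 733/1196 = 61.3%, Flow A 323/626 = 51.6% → Flow B
Search: Flow B 89/124 = 71.8%, Flow A 1831/2821 = 64.9% → Flow B
Social: Flow B 424/1216 = 34.9%, Flow A 14/53 = 26.4% → Flow B
Overall: Flow B 1821/3523 = 51.7%, Flow A 2566/4280 = 60.0% → Flow A
Flow B wins each traffic group but Flow A wins overall — the comparison reverses. Flow B's sessions skew toward social, which has a lower base rate.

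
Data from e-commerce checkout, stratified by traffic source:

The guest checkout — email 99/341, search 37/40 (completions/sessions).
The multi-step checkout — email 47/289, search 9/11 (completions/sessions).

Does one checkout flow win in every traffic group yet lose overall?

Email: the guest checkout 99/341 = 29.0%, the multi-step checkout 47/289 = 16.3% → the guest checkout
Search: the guest checkout 37/40 = 92.5%, the multi-step checkout 9/11 = 81.8% → the guest checkout
Overall: the guest checkout 136/381 = 35.7%, the multi-step checkout 56/300 = 18.7% → the guest checkout
The guest checkout wins overall and in every traffic group — no reversal.

No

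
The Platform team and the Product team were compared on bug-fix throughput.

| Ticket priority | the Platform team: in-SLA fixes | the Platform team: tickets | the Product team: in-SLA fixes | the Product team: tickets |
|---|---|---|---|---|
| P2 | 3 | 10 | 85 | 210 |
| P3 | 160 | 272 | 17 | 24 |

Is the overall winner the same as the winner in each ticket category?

No

P2: the Platform team 3/10 = 30.0%, the Product team 85/210 = 40.5% → the Product team
P3: the Platform team 160/272 = 58.8%, the Product team 17/24 = 70.8% → the Product team
Overall: the Platform team 163/282 = 57.8%, the Product team 102/234 = 43.6% → the Platform team
The Product team wins each ticket group but the Platform team wins overall — the comparison reverses. The Product team's tickets skew toward P2, which has a lower base rate.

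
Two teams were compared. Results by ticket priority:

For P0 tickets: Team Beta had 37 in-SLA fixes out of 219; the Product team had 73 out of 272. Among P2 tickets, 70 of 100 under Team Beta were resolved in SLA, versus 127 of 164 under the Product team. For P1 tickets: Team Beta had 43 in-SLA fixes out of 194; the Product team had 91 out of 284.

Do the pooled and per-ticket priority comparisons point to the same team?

Yes

P0: Team Beta 37/219 = 16.9%, the Product team 73/272 = 26.8% → the Product team
P2: Team Beta 70/100 = 70.0%, the Product team 127/164 = 77.4% → the Product team
P1: Team Beta 43/194 = 22.2%, the Product team 91/284 = 32.0% → the Product team
Overall: Team Beta 150/513 = 29.2%, the Product team 291/720 = 40.4% → the Product team
The Product team wins overall and in every ticket group — no reversal.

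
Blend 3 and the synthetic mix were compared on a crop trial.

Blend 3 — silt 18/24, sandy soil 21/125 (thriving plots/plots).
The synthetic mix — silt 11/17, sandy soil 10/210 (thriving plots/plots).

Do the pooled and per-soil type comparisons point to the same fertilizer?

Yes

Silt: Blend 3 18/24 = 75.0%, the synthetic mix 11/17 = 64.7% → Blend 3
Sandy soil: Blend 3 21/125 = 16.8%, the synthetic mix 10/210 = 4.8% → Blend 3
Overall: Blend 3 39/149 = 26.2%, the synthetic mix 21/227 = 9.3% → Blend 3
Blend 3 wins overall and in every soil group — no reversal.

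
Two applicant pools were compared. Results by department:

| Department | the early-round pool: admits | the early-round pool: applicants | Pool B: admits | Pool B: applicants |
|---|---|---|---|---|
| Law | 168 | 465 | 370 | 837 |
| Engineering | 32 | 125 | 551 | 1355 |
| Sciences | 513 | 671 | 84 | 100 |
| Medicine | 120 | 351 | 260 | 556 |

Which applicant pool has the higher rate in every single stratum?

Pool B

Law: the early-round pool 168/465 = 36.1%, Pool B 370/837 = 44.2% → Pool B
Engineering: the early-round pool 32/125 = 25.6%, Pool B 551/1355 = 40.7% → Pool B
Sciences: the early-round pool 513/671 = 76.5%, Pool B 84/100 = 84.0% → Pool B
Medicine: the early-round pool 120/351 = 34.2%, Pool B 260/556 = 46.8% → Pool B
Pool B has the higher rate in all 4 groups.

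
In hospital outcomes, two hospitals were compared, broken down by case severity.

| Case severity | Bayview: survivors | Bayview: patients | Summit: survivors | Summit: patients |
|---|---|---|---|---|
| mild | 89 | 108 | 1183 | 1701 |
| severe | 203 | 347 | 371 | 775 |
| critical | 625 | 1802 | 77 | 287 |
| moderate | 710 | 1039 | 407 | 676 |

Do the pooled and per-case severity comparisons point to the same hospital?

Mild: Bayview 89/108 = 82.4%, Summit 1183/1701 = 69.5% → Bayview
Severe: Bayview 203/347 = 58.5%, Summit 371/775 = 47.9% → Bayview
Critical: Bayview 625/1802 = 34.7%, Summit 77/287 = 26.8% → Bayview
Moderate: Bayview 710/1039 = 68.3%, Summit 407/676 = 60.2% → Bayview
Overall: Bayview 1627/3296 = 49.4%, Summit 2038/3439 = 59.3% → Summit
Bayview wins each case group but Summit wins overall — the comparison reverses. Bayview's patients skew toward critical, which has a lower base rate.

No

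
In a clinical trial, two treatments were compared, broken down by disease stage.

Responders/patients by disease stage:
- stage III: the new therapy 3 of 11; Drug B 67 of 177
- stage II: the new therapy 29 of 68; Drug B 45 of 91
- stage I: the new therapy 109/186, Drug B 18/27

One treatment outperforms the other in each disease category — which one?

Stage III: the new therapy 3/11 = 27.3%, Drug B 67/177 = 37.9% → Drug B
Stage II: the new therapy 29/68 = 42.6%, Drug B 45/91 = 49.5% → Drug B
Stage I: the new therapy 109/186 = 58.6%, Drug B 18/27 = 66.7% → Drug B
Drug B has the higher rate in all 3 groups.

Drug B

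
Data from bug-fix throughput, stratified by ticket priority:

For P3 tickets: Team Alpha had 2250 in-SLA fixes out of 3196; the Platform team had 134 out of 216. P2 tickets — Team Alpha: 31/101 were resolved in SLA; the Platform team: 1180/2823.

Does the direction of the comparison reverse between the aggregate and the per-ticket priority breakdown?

No

P3: Team Alpha 2250/3196 = 70.4%, the Platform team 134/216 = 62.0% → Team Alpha
P2: Team Alpha 31/101 = 30.7%, the Platform team 1180/2823 = 41.8% → the Platform team
Overall: Team Alpha 2281/3297 = 69.2%, the Platform team 1314/3039 = 43.2% → Team Alpha
Neither sweeps: Team Alpha wins 1 of 2 groups, the Platform team wins 1. Team Alpha wins overall but not every group — no Simpson reversal.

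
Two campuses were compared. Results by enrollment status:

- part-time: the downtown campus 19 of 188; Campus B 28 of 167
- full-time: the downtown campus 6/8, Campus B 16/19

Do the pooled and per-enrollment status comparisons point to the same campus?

Part-time: the downtown campus 19/188 = 10.1%, Campus B 28/167 = 16.8% → Campus B
Full-time: the downtown campus 6/8 = 75.0%, Campus B 16/19 = 84.2% → Campus B
Overall: the downtown campus 25/196 = 12.8%, Campus B 44/186 = 23.7% → Campus B
Campus B wins overall and in every enrollment group — no reversal.

Yes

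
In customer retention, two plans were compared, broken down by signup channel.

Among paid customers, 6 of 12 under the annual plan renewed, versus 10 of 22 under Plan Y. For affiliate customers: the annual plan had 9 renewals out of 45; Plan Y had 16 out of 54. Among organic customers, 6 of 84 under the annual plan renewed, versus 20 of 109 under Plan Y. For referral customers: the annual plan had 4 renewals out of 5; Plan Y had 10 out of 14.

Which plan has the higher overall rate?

Plan Y

Paid: the annual plan 6/12 = 50.0%, Plan Y 10/22 = 45.5% → the annual plan
Affiliate: the annual plan 9/45 = 20.0%, Plan Y 16/54 = 29.6% → Plan Y
Organic: the annual plan 6/84 = 7.1%, Plan Y 20/109 = 18.3% → Plan Y
Referral: the annual plan 4/5 = 80.0%, Plan Y 10/14 = 71.4% → the annual plan
Overall: the annual plan 25/146 = 17.1%, Plan Y 56/199 = 28.1% → Plan Y
(Neither sweeps every signup group, but Plan Y has the higher pooled rate.)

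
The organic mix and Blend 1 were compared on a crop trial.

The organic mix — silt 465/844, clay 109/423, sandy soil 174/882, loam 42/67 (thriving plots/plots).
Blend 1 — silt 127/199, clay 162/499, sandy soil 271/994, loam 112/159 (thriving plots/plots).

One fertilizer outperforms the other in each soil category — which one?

Silt: the organic mix 465/844 = 55.1%, Blend 1 127/199 = 63.8% → Blend 1
Clay: the organic mix 109/423 = 25.8%, Blend 1 162/499 = 32.5% → Blend 1
Sandy soil: the organic mix 174/882 = 19.7%, Blend 1 271/994 = 27.3% → Blend 1
Loam: the organic mix 42/67 = 62.7%, Blend 1 112/159 = 70.4% → Blend 1
Blend 1 has the higher rate in all 4 groups.

Blend 1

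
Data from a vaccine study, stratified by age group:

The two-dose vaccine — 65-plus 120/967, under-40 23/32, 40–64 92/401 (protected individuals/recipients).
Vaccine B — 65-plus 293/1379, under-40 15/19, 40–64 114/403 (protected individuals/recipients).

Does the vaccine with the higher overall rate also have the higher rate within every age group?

65-plus: the two-dose vaccine 120/967 = 12.4%, Vaccine B 293/1379 = 21.2% → Vaccine B
Under-40: the two-dose vaccine 23/32 = 71.9%, Vaccine B 15/19 = 78.9% → Vaccine B
40–64: the two-dose vaccine 92/401 = 22.9%, Vaccine B 114/403 = 28.3% → Vaccine B
Overall: the two-dose vaccine 235/1400 = 16.8%, Vaccine B 422/1801 = 23.4% → Vaccine B
Vaccine B wins overall and in every age group — no reversal.

Yes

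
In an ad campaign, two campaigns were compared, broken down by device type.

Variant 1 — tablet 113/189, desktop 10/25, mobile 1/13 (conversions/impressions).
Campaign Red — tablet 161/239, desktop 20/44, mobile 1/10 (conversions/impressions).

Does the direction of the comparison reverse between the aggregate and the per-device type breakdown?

Tablet: Variant 1 113/189 = 59.8%, Campaign Red 161/239 = 67.4% → Campaign Red
Desktop: Variant 1 10/25 = 40.0%, Campaign Red 20/44 = 45.5% → Campaign Red
Mobile: Variant 1 1/13 = 7.7%, Campaign Red 1/10 = 10.0% → Campaign Red
Overall: Variant 1 124/227 = 54.6%, Campaign Red 182/293 = 62.1% → Campaign Red
Campaign Red wins overall and in every device group — no reversal.

No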